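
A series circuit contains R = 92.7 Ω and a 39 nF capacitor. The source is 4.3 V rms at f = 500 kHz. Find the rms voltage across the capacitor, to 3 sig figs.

0.377 V

ω = 2πf = 3.142e+06 rad/s
X_C = 1/(ωC) = 8.16 Ω
Z = 92.7 − j8.16 Ω
|Z| = √(92.7² + 8.16²) = 93.1 Ω
I = V/|Z| = 46.2 mA
V_C = I·|Z_C| = 0.0462 × 8.16 = 0.377 V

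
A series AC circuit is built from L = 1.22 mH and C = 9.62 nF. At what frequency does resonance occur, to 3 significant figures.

46.5 kHz

ω₀ = 1/√(LC) = 1/√(0.00122 × 9.62e-09) = 291900 rad/s
f₀ = ω₀/(2π) = 46.5 kHz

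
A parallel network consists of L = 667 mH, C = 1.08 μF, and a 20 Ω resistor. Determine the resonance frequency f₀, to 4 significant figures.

ω₀ = 1/√(LC) = 1/√(0.667 × 1.08e-06) = 1178 rad/s
f₀ = ω₀/(2π) = 187.5 Hz

187.5 Hz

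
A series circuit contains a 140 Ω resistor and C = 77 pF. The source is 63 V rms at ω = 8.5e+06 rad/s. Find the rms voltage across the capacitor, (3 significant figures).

62.7 V

X_C = 1/(ωC) = 1530 Ω
Z = 140 − j1530 Ω
|Z| = √(140² + 1530²) = 1530 Ω
I = V/|Z| = 41.1 mA
V_C = I·|Z_C| = 0.0411 × 1530 = 62.7 V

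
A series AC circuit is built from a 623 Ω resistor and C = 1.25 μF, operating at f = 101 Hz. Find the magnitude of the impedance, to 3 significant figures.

1410 Ω

ω = 2πf = 634.6 rad/s
X_C = 1/(ωC) = 1260 Ω
Z = 623 − j1260 Ω
|Z| = √(623² + 1260²) = 1410 Ω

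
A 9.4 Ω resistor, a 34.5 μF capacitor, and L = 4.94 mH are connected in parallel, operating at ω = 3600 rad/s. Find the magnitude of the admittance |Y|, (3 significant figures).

X_L = ωL = 17.8 Ω
X_C = 1/(ωC) = 8.05 Ω
Parallel: admittances add. Y = 1/R + 1/(jωL) + jωC
Y = (0.106 + j0.0680) S
|Y| = 0.126 S → |Z| = 1/|Y| = 7.92 Ω, ∠Z = −∠Y = -32.6°

126 mS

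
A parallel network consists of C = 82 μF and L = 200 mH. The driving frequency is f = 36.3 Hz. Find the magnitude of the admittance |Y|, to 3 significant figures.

ω = 2πf = 228.1 rad/s
X_L = ωL = 45.6 Ω
X_C = 1/(ωC) = 53.5 Ω
Parallel: admittances add. Y = 1/(jωL) + jωC
Y = (0 − j0.00322) S
|Y| = 0.00322 S → |Z| = 1/|Y| = 311 Ω, ∠Z = −∠Y = 90.0°

3.22 mS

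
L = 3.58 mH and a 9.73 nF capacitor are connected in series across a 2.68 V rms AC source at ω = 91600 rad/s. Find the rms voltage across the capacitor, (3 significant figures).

3.79 V

X_L = ωL = 328 Ω
X_C = 1/(ωC) = 1120 Ω
Net reactance X = X_L − X_C = -794 Ω
Z = − j794 Ω
|Z| = √(0² + 794²) = 794 Ω
I = V/|Z| = 3.38 mA
V_C = I·|Z_C| = 0.00338 × 1120 = 3.79 V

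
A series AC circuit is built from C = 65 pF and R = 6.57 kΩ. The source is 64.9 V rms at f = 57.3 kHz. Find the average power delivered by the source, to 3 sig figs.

ω = 2πf = 360000 rad/s
X_C = 1/(ωC) = 42700 Ω
Z = 6570 − j42700 Ω
|Z| = √(6570² + 42700²) = 43200 Ω
∠Z = arctan(-42700/6570) = -81.3°
I = V/|Z| = 1.50 mA
P = VI cos φ = 64.9 × 0.00150 × cos(-81.3°) = 14.8 mW

14.8 mW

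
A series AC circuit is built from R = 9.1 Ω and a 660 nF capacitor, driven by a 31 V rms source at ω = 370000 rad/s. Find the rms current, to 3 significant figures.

X_C = 1/(ωC) = 4.10 Ω
Z = 9.10 − j4.10 Ω
|Z| = √(9.10² + 4.10²) = 9.98 Ω
I = V/|Z| = 31/9.98 = 3.11 A

3.11 A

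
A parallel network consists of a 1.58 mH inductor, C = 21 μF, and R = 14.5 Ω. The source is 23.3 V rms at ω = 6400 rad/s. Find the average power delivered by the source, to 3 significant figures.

X_L = ωL = 10.1 Ω
X_C = 1/(ωC) = 7.44 Ω
Parallel: admittances add. Y = 1/R + 1/(jωL) + jωC
Y = (0.0690 + j0.0355) S
|Y| = 0.0776 S → |Z| = 1/|Y| = 12.9 Ω, ∠Z = −∠Y = -27.2°
I = V/|Z| = 1.81 A
P = VI cos φ = 23.3 × 1.81 × cos(-27.2°) = 37.4 W

37.4 W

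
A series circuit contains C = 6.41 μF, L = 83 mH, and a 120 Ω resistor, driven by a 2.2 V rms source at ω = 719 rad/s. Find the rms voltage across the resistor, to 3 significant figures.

X_L = ωL = 59.7 Ω
X_C = 1/(ωC) = 217 Ω
Net reactance X = X_L − X_C = -157 Ω
Z = 120 − j157 Ω
|Z| = √(120² + 157²) = 198 Ω
I = V/|Z| = 11.1 mA
V_R = I·|Z_R| = 0.0111 × 120 = 1.33 V

1.33 V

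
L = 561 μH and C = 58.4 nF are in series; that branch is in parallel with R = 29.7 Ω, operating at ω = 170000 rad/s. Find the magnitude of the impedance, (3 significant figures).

5.27 Ω

X_L = ωL = 95.4 Ω
X_C = 1/(ωC) = 101 Ω
Branch 1: Z₁ = R = 29.7 Ω
Branch 2 (series LC): Z₂ = j(X_L − X_C) = −j5.36 Ω
Parallel: Z = Z₁Z₂/(Z₁+Z₂), |Z| = 5.27 Ω, ∠Z = -79.8°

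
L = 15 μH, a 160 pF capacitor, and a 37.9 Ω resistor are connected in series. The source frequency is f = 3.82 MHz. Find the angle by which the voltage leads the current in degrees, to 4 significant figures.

ω = 2πf = 2.4e+07 rad/s
X_L = ωL = 360.0 Ω
X_C = 1/(ωC) = 260.4 Ω
Net reactance X = X_L − X_C = 99.63 Ω
Z = 37.90 + j99.63 Ω
|Z| = √(37.90² + 99.63²) = 106.6 Ω
∠Z = arctan(99.63/37.90) = 69.17°

69.17°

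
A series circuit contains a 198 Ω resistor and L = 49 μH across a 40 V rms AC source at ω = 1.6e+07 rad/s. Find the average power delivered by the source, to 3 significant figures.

X_L = ωL = 784 Ω
Z = 198 + j784 Ω
|Z| = √(198² + 784²) = 809 Ω
∠Z = arctan(784/198) = 75.8°
I = V/|Z| = 49.5 mA
P = VI cos φ = 40 × 0.0495 × cos(75.8°) = 485 mW

485 mW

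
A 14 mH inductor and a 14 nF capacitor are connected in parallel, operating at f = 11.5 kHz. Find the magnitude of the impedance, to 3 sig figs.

ω = 2πf = 72260 rad/s
X_L = ωL = 1010 Ω
X_C = 1/(ωC) = 989 Ω
Parallel: admittances add. Y = 1/(jωL) + jωC
Y = (0 + j2.31e-05) S
|Y| = 2.31e-05 S → |Z| = 1/|Y| = 43400 Ω, ∠Z = −∠Y = -90.0°

43400 Ω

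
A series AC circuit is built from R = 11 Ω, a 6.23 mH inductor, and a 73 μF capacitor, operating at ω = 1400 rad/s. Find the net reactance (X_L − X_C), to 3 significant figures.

X_L = ωL = 8.72 Ω
X_C = 1/(ωC) = 9.78 Ω
X = 8.72 − 9.78 = -1.06 Ω

-1.06 Ω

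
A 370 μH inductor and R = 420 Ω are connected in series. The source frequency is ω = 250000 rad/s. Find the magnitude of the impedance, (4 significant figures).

X_L = ωL = 92.50 Ω
Z = 420.0 + j92.50 Ω
|Z| = √(420.0² + 92.50²) = 430.1 Ω

430.1 Ω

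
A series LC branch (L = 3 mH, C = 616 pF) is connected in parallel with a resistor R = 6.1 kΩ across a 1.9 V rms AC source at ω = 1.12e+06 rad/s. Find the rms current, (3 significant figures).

1.04 mA

X_L = ωL = 3360 Ω
X_C = 1/(ωC) = 1450 Ω
Branch 1: Z₁ = R = 6100 Ω
Branch 2 (series LC): Z₂ = j(X_L − X_C) = j1910 Ω
Parallel: Z = Z₁Z₂/(Z₁+Z₂), |Z| = 1820 Ω, ∠Z = 72.6°
I = V/|Z| = 1.9/1820 = 1.04 mA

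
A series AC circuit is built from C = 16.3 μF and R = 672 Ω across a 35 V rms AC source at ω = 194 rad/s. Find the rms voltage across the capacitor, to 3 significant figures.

X_C = 1/(ωC) = 316 Ω
Z = 672 − j316 Ω
|Z| = √(672² + 316²) = 743 Ω
I = V/|Z| = 47.1 mA
V_C = I·|Z_C| = 0.0471 × 316 = 14.9 V

14.9 V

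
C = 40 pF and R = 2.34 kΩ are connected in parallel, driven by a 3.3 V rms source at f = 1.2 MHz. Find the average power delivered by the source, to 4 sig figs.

4.654 mW

ω = 2πf = 7.54e+06 rad/s
X_C = 1/(ωC) = 3316 Ω
Parallel: admittances add. Y = 1/R + jωC
Y = (0.0004274 + j0.0003016) S
|Y| = 0.0005231 S → |Z| = 1/|Y| = 1912 Ω, ∠Z = −∠Y = -35.21°
I = V/|Z| = 1.726 mA
P = VI cos φ = 3.3 × 0.001726 × cos(-35.21°) = 4.654 mW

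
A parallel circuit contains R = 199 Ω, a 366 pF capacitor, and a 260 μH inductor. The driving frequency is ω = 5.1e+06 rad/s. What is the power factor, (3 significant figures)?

0.976

X_L = ωL = 1330 Ω
X_C = 1/(ωC) = 536 Ω
Parallel: admittances add. Y = 1/R + 1/(jωL) + jωC
Y = (0.00503 + j0.00111) S
|Y| = 0.00515 S → |Z| = 1/|Y| = 194 Ω, ∠Z = −∠Y = -12.5°
cos φ = cos(-12.5°) = 0.976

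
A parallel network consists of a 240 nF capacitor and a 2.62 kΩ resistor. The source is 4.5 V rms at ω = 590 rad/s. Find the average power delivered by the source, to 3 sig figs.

X_C = 1/(ωC) = 7060 Ω
Parallel: admittances add. Y = 1/R + jωC
Y = (0.000382 + j0.000142) S
|Y| = 0.000407 S → |Z| = 1/|Y| = 2460 Ω, ∠Z = −∠Y = -20.4°
I = V/|Z| = 1.83 mA
P = VI cos φ = 4.5 × 0.00183 × cos(-20.4°) = 7.73 mW

7.73 mW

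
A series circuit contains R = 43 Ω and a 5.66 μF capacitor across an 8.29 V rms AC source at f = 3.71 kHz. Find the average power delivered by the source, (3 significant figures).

ω = 2πf = 23310 rad/s
X_C = 1/(ωC) = 7.58 Ω
Z = 43.0 − j7.58 Ω
|Z| = √(43.0² + 7.58²) = 43.7 Ω
∠Z = arctan(-7.58/43.0) = -10.0°
I = V/|Z| = 190 mA
P = VI cos φ = 8.29 × 0.190 × cos(-10.0°) = 1.55 W

1.55 W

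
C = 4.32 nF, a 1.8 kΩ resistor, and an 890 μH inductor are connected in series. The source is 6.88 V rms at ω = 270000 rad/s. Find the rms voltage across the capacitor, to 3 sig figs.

X_L = ωL = 240 Ω
X_C = 1/(ωC) = 857 Ω
Net reactance X = X_L − X_C = -617 Ω
Z = 1800 − j617 Ω
|Z| = √(1800² + 617²) = 1900 Ω
I = V/|Z| = 3.62 mA
V_C = I·|Z_C| = 0.00362 × 857 = 3.10 V

3.10 V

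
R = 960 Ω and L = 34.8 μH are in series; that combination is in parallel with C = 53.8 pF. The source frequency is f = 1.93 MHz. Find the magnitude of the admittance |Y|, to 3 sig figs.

913 μS

ω = 2πf = 1.213e+07 rad/s
X_L = ωL = 422 Ω
X_C = 1/(ωC) = 1530 Ω
Branch 1 (R+jX_L): Z₁ = 960 + j422 Ω, |Z₁| = 1050 Ω
Branch 2 (−jX_C): Z₂ = −j1530 Ω
Parallel: Z = Z₁Z₂/(Z₁+Z₂), |Z| = 1090 Ω, ∠Z = -17.1°
|Y| = 1/|Z| = 913 μS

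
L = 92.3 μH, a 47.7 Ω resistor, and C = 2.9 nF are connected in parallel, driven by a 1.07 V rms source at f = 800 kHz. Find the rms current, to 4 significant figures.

26.07 mA

ω = 2πf = 5.027e+06 rad/s
X_L = ωL = 464.0 Ω
X_C = 1/(ωC) = 68.60 Ω
Parallel: admittances add. Y = 1/R + 1/(jωL) + jωC
Y = (0.02096 + j0.01242) S
|Y| = 0.02437 S → |Z| = 1/|Y| = 41.04 Ω, ∠Z = −∠Y = -30.65°
I = V/|Z| = 1.07/41.04 = 26.07 mA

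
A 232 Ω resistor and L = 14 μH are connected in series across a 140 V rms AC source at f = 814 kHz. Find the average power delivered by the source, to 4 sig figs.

ω = 2πf = 5.115e+06 rad/s
X_L = ωL = 71.60 Ω
Z = 232.0 + j71.60 Ω
|Z| = √(232.0² + 71.60²) = 242.8 Ω
∠Z = arctan(71.60/232.0) = 17.15°
I = V/|Z| = 576.6 mA
P = VI cos φ = 140 × 0.5766 × cos(17.15°) = 77.14 W

77.14 W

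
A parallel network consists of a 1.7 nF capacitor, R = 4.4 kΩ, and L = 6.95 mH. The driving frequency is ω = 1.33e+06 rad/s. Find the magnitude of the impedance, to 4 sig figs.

X_L = ωL = 9244 Ω
X_C = 1/(ωC) = 442.3 Ω
Parallel: admittances add. Y = 1/R + 1/(jωL) + jωC
Y = (0.0002273 + j0.002153) S
|Y| = 0.002165 S → |Z| = 1/|Y| = 461.9 Ω, ∠Z = −∠Y = -83.97°

461.9 Ω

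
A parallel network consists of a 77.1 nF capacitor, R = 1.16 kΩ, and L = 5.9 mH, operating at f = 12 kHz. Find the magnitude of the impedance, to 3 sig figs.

ω = 2πf = 75400 rad/s
X_L = ωL = 445 Ω
X_C = 1/(ωC) = 172 Ω
Parallel: admittances add. Y = 1/R + 1/(jωL) + jωC
Y = (0.000862 + j0.00357) S
|Y| = 0.00367 S → |Z| = 1/|Y| = 273 Ω, ∠Z = −∠Y = -76.4°

273 Ω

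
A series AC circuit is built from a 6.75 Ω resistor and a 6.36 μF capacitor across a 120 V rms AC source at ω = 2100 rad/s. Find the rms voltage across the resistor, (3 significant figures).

10.8 V

X_C = 1/(ωC) = 74.9 Ω
Z = 6.75 − j74.9 Ω
|Z| = √(6.75² + 74.9²) = 75.2 Ω
I = V/|Z| = 1.60 A
V_R = I·|Z_R| = 1.60 × 6.75 = 10.8 V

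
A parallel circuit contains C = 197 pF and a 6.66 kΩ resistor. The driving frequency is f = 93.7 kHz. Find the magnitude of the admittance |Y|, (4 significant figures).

189.7 μS

ω = 2πf = 588700 rad/s
X_C = 1/(ωC) = 8622 Ω
Parallel: admittances add. Y = 1/R + jωC
Y = (0.0001502 + j0.0001160) S
|Y| = 0.0001897 S → |Z| = 1/|Y| = 5271 Ω, ∠Z = −∠Y = -37.68°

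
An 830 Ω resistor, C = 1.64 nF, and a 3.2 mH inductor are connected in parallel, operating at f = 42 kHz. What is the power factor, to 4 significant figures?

0.8485

ω = 2πf = 263900 rad/s
X_L = ωL = 844.5 Ω
X_C = 1/(ωC) = 2311 Ω
Parallel: admittances add. Y = 1/R + 1/(jωL) + jωC
Y = (0.001205 − j0.0007514) S
|Y| = 0.001420 S → |Z| = 1/|Y| = 704.3 Ω, ∠Z = −∠Y = 31.95°
cos φ = cos(31.95°) = 0.8485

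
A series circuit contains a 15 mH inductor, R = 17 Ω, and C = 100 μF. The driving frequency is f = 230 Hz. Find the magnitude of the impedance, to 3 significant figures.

22.5 Ω

ω = 2πf = 1445 rad/s
X_L = ωL = 21.7 Ω
X_C = 1/(ωC) = 6.92 Ω
Net reactance X = X_L − X_C = 14.8 Ω
Z = 17.0 + j14.8 Ω
|Z| = √(17.0² + 14.8²) = 22.5 Ω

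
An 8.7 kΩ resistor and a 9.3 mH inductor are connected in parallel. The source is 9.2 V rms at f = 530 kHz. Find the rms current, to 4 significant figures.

ω = 2πf = 3.33e+06 rad/s
X_L = ωL = 30970 Ω
Parallel: admittances add. Y = 1/R + 1/(jωL)
Y = (0.0001149 − j3.229e-05) S
|Y| = 0.0001194 S → |Z| = 1/|Y| = 8376 Ω, ∠Z = −∠Y = 15.69°
I = V/|Z| = 9.2/8376 = 1.098 mA

1.098 mA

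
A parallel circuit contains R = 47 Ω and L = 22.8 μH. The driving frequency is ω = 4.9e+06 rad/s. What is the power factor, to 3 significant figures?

X_L = ωL = 112 Ω
Parallel: admittances add. Y = 1/R + 1/(jωL)
Y = (0.0213 − j0.00895) S
|Y| = 0.0231 S → |Z| = 1/|Y| = 43.3 Ω, ∠Z = −∠Y = 22.8°
cos φ = cos(22.8°) = 0.922

0.922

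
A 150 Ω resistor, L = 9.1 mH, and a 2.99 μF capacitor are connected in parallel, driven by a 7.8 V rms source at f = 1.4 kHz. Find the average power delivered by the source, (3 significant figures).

ω = 2πf = 8796 rad/s
X_L = ωL = 80.0 Ω
X_C = 1/(ωC) = 38.0 Ω
Parallel: admittances add. Y = 1/R + 1/(jωL) + jωC
Y = (0.00667 + j0.0138) S
|Y| = 0.0153 S → |Z| = 1/|Y| = 65.2 Ω, ∠Z = −∠Y = -64.2°
I = V/|Z| = 120 mA
P = VI cos φ = 7.8 × 0.120 × cos(-64.2°) = 406 mW

406 mW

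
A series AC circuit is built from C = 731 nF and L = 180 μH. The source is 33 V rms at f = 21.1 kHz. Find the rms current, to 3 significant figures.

ω = 2πf = 132600 rad/s
X_L = ωL = 23.9 Ω
X_C = 1/(ωC) = 10.3 Ω
Net reactance X = X_L − X_C = 13.5 Ω
Z = j13.5 Ω
|Z| = √(0² + 13.5²) = 13.5 Ω
I = V/|Z| = 33/13.5 = 2.44 A

2.44 A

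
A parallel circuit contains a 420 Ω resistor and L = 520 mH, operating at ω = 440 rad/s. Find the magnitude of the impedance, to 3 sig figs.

X_L = ωL = 229 Ω
Parallel: admittances add. Y = 1/R + 1/(jωL)
Y = (0.00238 − j0.00437) S
|Y| = 0.00498 S → |Z| = 1/|Y| = 201 Ω, ∠Z = −∠Y = 61.4°

201 Ω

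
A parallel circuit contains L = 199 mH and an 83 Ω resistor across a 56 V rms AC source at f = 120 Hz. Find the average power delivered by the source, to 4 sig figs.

37.78 W

ω = 2πf = 754.0 rad/s
X_L = ωL = 150.0 Ω
Parallel: admittances add. Y = 1/R + 1/(jωL)
Y = (0.01205 − j0.006665) S
|Y| = 0.01377 S → |Z| = 1/|Y| = 72.63 Ω, ∠Z = −∠Y = 28.95°
I = V/|Z| = 771.0 mA
P = VI cos φ = 56 × 0.7710 × cos(28.95°) = 37.78 W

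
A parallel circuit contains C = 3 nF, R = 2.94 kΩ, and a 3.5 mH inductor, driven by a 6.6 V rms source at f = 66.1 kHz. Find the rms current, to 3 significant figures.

4.31 mA

ω = 2πf = 415300 rad/s
X_L = ωL = 1450 Ω
X_C = 1/(ωC) = 803 Ω
Parallel: admittances add. Y = 1/R + 1/(jωL) + jωC
Y = (0.000340 + j0.000558) S
|Y| = 0.000654 S → |Z| = 1/|Y| = 1530 Ω, ∠Z = −∠Y = -58.6°
I = V/|Z| = 6.6/1530 = 4.31 mA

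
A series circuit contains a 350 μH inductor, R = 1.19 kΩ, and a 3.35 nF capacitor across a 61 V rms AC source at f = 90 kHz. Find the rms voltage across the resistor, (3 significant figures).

58.8 V

ω = 2πf = 565500 rad/s
X_L = ωL = 198 Ω
X_C = 1/(ωC) = 528 Ω
Net reactance X = X_L − X_C = -330 Ω
Z = 1190 − j330 Ω
|Z| = √(1190² + 330²) = 1230 Ω
I = V/|Z| = 49.4 mA
V_R = I·|Z_R| = 0.0494 × 1190 = 58.8 V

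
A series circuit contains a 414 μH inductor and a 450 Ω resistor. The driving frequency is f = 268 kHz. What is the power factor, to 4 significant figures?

0.5423

ω = 2πf = 1.684e+06 rad/s
X_L = ωL = 697.1 Ω
Z = 450.0 + j697.1 Ω
|Z| = √(450.0² + 697.1²) = 829.8 Ω
∠Z = arctan(697.1/450.0) = 57.16°
cos φ = cos(57.16°) = 0.5423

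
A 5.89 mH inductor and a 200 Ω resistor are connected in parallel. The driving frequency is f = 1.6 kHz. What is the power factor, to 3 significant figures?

0.284

ω = 2πf = 10050 rad/s
X_L = ωL = 59.2 Ω
Parallel: admittances add. Y = 1/R + 1/(jωL)
Y = (0.00500 − j0.0169) S
|Y| = 0.0176 S → |Z| = 1/|Y| = 56.8 Ω, ∠Z = −∠Y = 73.5°
cos φ = cos(73.5°) = 0.284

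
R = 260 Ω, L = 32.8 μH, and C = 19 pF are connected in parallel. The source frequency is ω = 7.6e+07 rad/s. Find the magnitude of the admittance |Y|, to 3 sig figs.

3.99 mS

X_L = ωL = 2490 Ω
X_C = 1/(ωC) = 693 Ω
Parallel: admittances add. Y = 1/R + 1/(jωL) + jωC
Y = (0.00385 + j0.00104) S
|Y| = 0.00399 S → |Z| = 1/|Y| = 251 Ω, ∠Z = −∠Y = -15.2°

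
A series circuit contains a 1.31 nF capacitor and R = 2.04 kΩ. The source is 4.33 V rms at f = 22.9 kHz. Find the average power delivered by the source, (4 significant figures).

ω = 2πf = 143900 rad/s
X_C = 1/(ωC) = 5305 Ω
Z = 2040 − j5305 Ω
|Z| = √(2040² + 5305²) = 5684 Ω
∠Z = arctan(-5305/2040) = -68.97°
I = V/|Z| = 761.8 μA
P = VI cos φ = 4.33 × 0.0007618 × cos(-68.97°) = 1.184 mW

1.184 mW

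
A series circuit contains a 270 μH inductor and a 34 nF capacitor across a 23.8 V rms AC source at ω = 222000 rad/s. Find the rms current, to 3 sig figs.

X_L = ωL = 59.9 Ω
X_C = 1/(ωC) = 132 Ω
Net reactance X = X_L − X_C = -72.5 Ω
Z = − j72.5 Ω
|Z| = √(0² + 72.5²) = 72.5 Ω
I = V/|Z| = 23.8/72.5 = 328 mA

328 mA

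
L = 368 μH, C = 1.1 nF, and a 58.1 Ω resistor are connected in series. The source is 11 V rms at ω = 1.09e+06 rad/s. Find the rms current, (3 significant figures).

X_L = ωL = 401 Ω
X_C = 1/(ωC) = 834 Ω
Net reactance X = X_L − X_C = -433 Ω
Z = 58.1 − j433 Ω
|Z| = √(58.1² + 433²) = 437 Ω
I = V/|Z| = 11/437 = 25.2 mA

25.2 mA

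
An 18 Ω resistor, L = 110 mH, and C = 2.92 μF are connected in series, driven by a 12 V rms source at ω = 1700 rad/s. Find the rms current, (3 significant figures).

520 mA

X_L = ωL = 187 Ω
X_C = 1/(ωC) = 201 Ω
Net reactance X = X_L − X_C = -14.5 Ω
Z = 18.0 − j14.5 Ω
|Z| = √(18.0² + 14.5²) = 23.1 Ω
I = V/|Z| = 12/23.1 = 520 mA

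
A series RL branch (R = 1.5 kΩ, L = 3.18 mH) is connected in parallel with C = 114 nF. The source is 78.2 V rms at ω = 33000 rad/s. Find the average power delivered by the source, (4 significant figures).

4.057 W

X_L = ωL = 104.9 Ω
X_C = 1/(ωC) = 265.8 Ω
Branch 1 (R+jX_L): Z₁ = 1500 + j104.9 Ω, |Z₁| = 1504 Ω
Branch 2 (−jX_C): Z₂ = −j265.8 Ω
Parallel: Z = Z₁Z₂/(Z₁+Z₂), |Z| = 264.9 Ω, ∠Z = -79.88°
I = V/|Z| = 295.2 mA
P = VI cos φ = 78.2 × 0.2952 × cos(-79.88°) = 4.057 W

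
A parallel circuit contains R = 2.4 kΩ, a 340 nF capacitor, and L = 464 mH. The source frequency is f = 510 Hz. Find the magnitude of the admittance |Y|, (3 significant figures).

ω = 2πf = 3204 rad/s
X_L = ωL = 1490 Ω
X_C = 1/(ωC) = 918 Ω
Parallel: admittances add. Y = 1/R + 1/(jωL) + jωC
Y = (0.000417 + j0.000417) S
|Y| = 0.000589 S → |Z| = 1/|Y| = 1700 Ω, ∠Z = −∠Y = -45.0°

589 μS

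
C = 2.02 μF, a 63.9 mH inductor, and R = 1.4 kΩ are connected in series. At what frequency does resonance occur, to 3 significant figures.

443 Hz

ω₀ = 1/√(LC) = 1/√(0.0639 × 2.02e-06) = 2783 rad/s
f₀ = ω₀/(2π) = 443 Hz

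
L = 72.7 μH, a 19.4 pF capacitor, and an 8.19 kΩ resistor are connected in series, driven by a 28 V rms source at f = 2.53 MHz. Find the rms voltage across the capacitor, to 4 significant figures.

ω = 2πf = 1.59e+07 rad/s
X_L = ωL = 1156 Ω
X_C = 1/(ωC) = 3243 Ω
Net reactance X = X_L − X_C = -2087 Ω
Z = 8190 − j2087 Ω
|Z| = √(8190² + 2087²) = 8452 Ω
I = V/|Z| = 3.313 mA
V_C = I·|Z_C| = 0.003313 × 3243 = 10.74 V

10.74 V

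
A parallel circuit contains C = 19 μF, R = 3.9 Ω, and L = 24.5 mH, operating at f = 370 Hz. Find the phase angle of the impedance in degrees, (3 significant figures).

-5.93°

ω = 2πf = 2325 rad/s
X_L = ωL = 57.0 Ω
X_C = 1/(ωC) = 22.6 Ω
Parallel: admittances add. Y = 1/R + 1/(jωL) + jωC
Y = (0.256 + j0.0266) S
|Y| = 0.258 S → |Z| = 1/|Y| = 3.88 Ω, ∠Z = −∠Y = -5.93°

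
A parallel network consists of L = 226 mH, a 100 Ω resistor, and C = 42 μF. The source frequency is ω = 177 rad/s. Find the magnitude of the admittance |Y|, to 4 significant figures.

20.21 mS

X_L = ωL = 40.00 Ω
X_C = 1/(ωC) = 134.5 Ω
Parallel: admittances add. Y = 1/R + 1/(jωL) + jωC
Y = (0.01000 − j0.01756) S
|Y| = 0.02021 S → |Z| = 1/|Y| = 49.48 Ω, ∠Z = −∠Y = 60.35°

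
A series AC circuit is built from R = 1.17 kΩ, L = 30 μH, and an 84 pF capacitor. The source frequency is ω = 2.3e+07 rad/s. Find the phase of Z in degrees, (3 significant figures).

X_L = ωL = 690 Ω
X_C = 1/(ωC) = 518 Ω
Net reactance X = X_L − X_C = 172 Ω
Z = 1170 + j172 Ω
|Z| = √(1170² + 172²) = 1180 Ω
∠Z = arctan(172/1170) = 8.38°

8.38°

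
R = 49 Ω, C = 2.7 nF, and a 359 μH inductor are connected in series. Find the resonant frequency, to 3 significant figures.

162 kHz

ω₀ = 1/√(LC) = 1/√(0.000359 × 2.7e-09) = 1.016e+06 rad/s
f₀ = ω₀/(2π) = 162 kHz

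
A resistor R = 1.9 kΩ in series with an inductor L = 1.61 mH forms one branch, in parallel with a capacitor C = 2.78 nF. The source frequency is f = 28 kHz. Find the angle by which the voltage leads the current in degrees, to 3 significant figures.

-38.7°

ω = 2πf = 175900 rad/s
X_L = ωL = 283 Ω
X_C = 1/(ωC) = 2040 Ω
Branch 1 (R+jX_L): Z₁ = 1900 + j283 Ω, |Z₁| = 1920 Ω
Branch 2 (−jX_C): Z₂ = −j2040 Ω
Parallel: Z = Z₁Z₂/(Z₁+Z₂), |Z| = 1520 Ω, ∠Z = -38.7°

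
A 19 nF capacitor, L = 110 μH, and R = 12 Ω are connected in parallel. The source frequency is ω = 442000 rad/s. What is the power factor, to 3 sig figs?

X_L = ωL = 48.6 Ω
X_C = 1/(ωC) = 119 Ω
Parallel: admittances add. Y = 1/R + 1/(jωL) + jωC
Y = (0.0833 − j0.0122) S
|Y| = 0.0842 S → |Z| = 1/|Y| = 11.9 Ω, ∠Z = −∠Y = 8.31°
cos φ = cos(8.31°) = 0.990

0.990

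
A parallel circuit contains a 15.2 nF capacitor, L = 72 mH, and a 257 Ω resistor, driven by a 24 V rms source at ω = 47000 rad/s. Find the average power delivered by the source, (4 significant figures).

X_L = ωL = 3384 Ω
X_C = 1/(ωC) = 1400 Ω
Parallel: admittances add. Y = 1/R + 1/(jωL) + jωC
Y = (0.003891 + j0.0004189) S
|Y| = 0.003914 S → |Z| = 1/|Y| = 255.5 Ω, ∠Z = −∠Y = -6.145°
I = V/|Z| = 93.92 mA
P = VI cos φ = 24 × 0.09392 × cos(-6.145°) = 2.241 W

2.241 W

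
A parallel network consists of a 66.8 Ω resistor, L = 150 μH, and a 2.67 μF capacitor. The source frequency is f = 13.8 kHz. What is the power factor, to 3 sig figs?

ω = 2πf = 86710 rad/s
X_L = ωL = 13.0 Ω
X_C = 1/(ωC) = 4.32 Ω
Parallel: admittances add. Y = 1/R + 1/(jωL) + jωC
Y = (0.0150 + j0.155) S
|Y| = 0.155 S → |Z| = 1/|Y| = 6.44 Ω, ∠Z = −∠Y = -84.5°
cos φ = cos(-84.5°) = 0.0964

0.0964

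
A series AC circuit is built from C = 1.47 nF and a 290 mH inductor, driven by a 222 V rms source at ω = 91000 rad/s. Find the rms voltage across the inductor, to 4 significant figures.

309.7 V

X_L = ωL = 26390 Ω
X_C = 1/(ωC) = 7476 Ω
Net reactance X = X_L − X_C = 18910 Ω
Z = j18910 Ω
|Z| = √(0² + 18910²) = 18910 Ω
I = V/|Z| = 11.74 mA
V_L = I·|Z_L| = 0.01174 × 26390 = 309.7 V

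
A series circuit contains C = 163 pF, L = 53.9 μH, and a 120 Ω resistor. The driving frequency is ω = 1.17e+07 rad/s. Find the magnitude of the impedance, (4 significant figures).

160.3 Ω

X_L = ωL = 630.6 Ω
X_C = 1/(ωC) = 524.4 Ω
Net reactance X = X_L − X_C = 106.3 Ω
Z = 120.0 + j106.3 Ω
|Z| = √(120.0² + 106.3²) = 160.3 Ω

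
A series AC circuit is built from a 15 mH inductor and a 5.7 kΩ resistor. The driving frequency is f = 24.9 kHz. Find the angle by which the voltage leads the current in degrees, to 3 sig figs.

22.4°

ω = 2πf = 156500 rad/s
X_L = ωL = 2350 Ω
Z = 5700 + j2350 Ω
|Z| = √(5700² + 2350²) = 6160 Ω
∠Z = arctan(2350/5700) = 22.4°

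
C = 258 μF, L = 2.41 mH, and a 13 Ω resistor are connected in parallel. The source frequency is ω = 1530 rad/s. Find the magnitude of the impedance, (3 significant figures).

X_L = ωL = 3.69 Ω
X_C = 1/(ωC) = 2.53 Ω
Parallel: admittances add. Y = 1/R + 1/(jωL) + jωC
Y = (0.0769 + j0.124) S
|Y| = 0.146 S → |Z| = 1/|Y| = 6.87 Ω, ∠Z = −∠Y = -58.1°

6.87 Ω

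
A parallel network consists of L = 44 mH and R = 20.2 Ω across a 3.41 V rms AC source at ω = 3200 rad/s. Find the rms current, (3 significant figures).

X_L = ωL = 141 Ω
Parallel: admittances add. Y = 1/R + 1/(jωL)
Y = (0.0495 − j0.00710) S
|Y| = 0.0500 S → |Z| = 1/|Y| = 20.0 Ω, ∠Z = −∠Y = 8.16°
I = V/|Z| = 3.41/20.0 = 171 mA

171 mA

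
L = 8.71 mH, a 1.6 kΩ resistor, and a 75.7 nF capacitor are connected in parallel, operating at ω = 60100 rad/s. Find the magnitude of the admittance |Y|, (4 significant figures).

2.712 mS

X_L = ωL = 523.5 Ω
X_C = 1/(ωC) = 219.8 Ω
Parallel: admittances add. Y = 1/R + 1/(jωL) + jωC
Y = (0.0006250 + j0.002639) S
|Y| = 0.002712 S → |Z| = 1/|Y| = 368.7 Ω, ∠Z = −∠Y = -76.68°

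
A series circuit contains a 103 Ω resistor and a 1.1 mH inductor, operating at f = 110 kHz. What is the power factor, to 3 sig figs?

0.134

ω = 2πf = 691200 rad/s
X_L = ωL = 760 Ω
Z = 103 + j760 Ω
|Z| = √(103² + 760²) = 767 Ω
∠Z = arctan(760/103) = 82.3°
cos φ = cos(82.3°) = 0.134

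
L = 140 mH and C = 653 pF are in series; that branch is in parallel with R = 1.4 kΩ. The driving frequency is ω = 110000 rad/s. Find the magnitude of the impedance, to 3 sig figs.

1020 Ω

X_L = ωL = 15400 Ω
X_C = 1/(ωC) = 13900 Ω
Branch 1: Z₁ = R = 1400 Ω
Branch 2 (series LC): Z₂ = j(X_L − X_C) = j1480 Ω
Parallel: Z = Z₁Z₂/(Z₁+Z₂), |Z| = 1020 Ω, ∠Z = 43.4°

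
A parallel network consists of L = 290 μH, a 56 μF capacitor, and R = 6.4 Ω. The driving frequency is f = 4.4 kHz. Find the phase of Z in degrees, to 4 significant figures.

-83.74°

ω = 2πf = 27650 rad/s
X_L = ωL = 8.017 Ω
X_C = 1/(ωC) = 0.6459 Ω
Parallel: admittances add. Y = 1/R + 1/(jωL) + jωC
Y = (0.1562 + j1.423) S
|Y| = 1.432 S → |Z| = 1/|Y| = 0.6983 Ω, ∠Z = −∠Y = -83.74°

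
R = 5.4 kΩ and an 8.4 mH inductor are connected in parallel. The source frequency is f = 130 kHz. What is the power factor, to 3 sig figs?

ω = 2πf = 816800 rad/s
X_L = ωL = 6860 Ω
Parallel: admittances add. Y = 1/R + 1/(jωL)
Y = (0.000185 − j0.000146) S
|Y| = 0.000236 S → |Z| = 1/|Y| = 4240 Ω, ∠Z = −∠Y = 38.2°
cos φ = cos(38.2°) = 0.786

0.786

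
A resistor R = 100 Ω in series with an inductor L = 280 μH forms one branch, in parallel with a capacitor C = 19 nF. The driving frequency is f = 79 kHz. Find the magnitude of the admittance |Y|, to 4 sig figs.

ω = 2πf = 496400 rad/s
X_L = ωL = 139.0 Ω
X_C = 1/(ωC) = 106.0 Ω
Branch 1 (R+jX_L): Z₁ = 100.0 + j139.0 Ω, |Z₁| = 171.2 Ω
Branch 2 (−jX_C): Z₂ = −j106.0 Ω
Parallel: Z = Z₁Z₂/(Z₁+Z₂), |Z| = 172.4 Ω, ∠Z = -53.97°
|Y| = 1/|Z| = 5.799 mS

5.799 mS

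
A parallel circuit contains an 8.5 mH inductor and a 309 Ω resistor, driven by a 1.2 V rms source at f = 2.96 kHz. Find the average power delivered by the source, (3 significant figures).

ω = 2πf = 18600 rad/s
X_L = ωL = 158 Ω
Parallel: admittances add. Y = 1/R + 1/(jωL)
Y = (0.00324 − j0.00633) S
|Y| = 0.00711 S → |Z| = 1/|Y| = 141 Ω, ∠Z = −∠Y = 62.9°
I = V/|Z| = 8.53 mA
P = VI cos φ = 1.2 × 0.00853 × cos(62.9°) = 4.66 mW

4.66 mW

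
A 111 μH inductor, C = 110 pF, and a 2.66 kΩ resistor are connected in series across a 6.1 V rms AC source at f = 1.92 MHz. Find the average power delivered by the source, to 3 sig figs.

13.3 mW

ω = 2πf = 1.206e+07 rad/s
X_L = ωL = 1340 Ω
X_C = 1/(ωC) = 754 Ω
Net reactance X = X_L − X_C = 585 Ω
Z = 2660 + j585 Ω
|Z| = √(2660² + 585²) = 2720 Ω
∠Z = arctan(585/2660) = 12.4°
I = V/|Z| = 2.24 mA
P = VI cos φ = 6.1 × 0.00224 × cos(12.4°) = 13.3 mW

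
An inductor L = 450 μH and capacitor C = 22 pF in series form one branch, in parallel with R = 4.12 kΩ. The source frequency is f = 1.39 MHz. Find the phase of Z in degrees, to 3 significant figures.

ω = 2πf = 8.734e+06 rad/s
X_L = ωL = 3930 Ω
X_C = 1/(ωC) = 5200 Ω
Branch 1: Z₁ = R = 4120 Ω
Branch 2 (series LC): Z₂ = j(X_L − X_C) = −j1270 Ω
Parallel: Z = Z₁Z₂/(Z₁+Z₂), |Z| = 1220 Ω, ∠Z = -72.8°

-72.8°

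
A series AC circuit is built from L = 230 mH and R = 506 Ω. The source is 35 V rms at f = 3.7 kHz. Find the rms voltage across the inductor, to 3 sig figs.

34.8 V

ω = 2πf = 23250 rad/s
X_L = ωL = 5350 Ω
Z = 506 + j5350 Ω
|Z| = √(506² + 5350²) = 5370 Ω
I = V/|Z| = 6.52 mA
V_L = I·|Z_L| = 0.00652 × 5350 = 34.8 V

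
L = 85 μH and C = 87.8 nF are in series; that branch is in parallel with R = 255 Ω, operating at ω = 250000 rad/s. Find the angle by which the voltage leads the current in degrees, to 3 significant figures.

-84.6°

X_L = ωL = 21.2 Ω
X_C = 1/(ωC) = 45.6 Ω
Branch 1: Z₁ = R = 255 Ω
Branch 2 (series LC): Z₂ = j(X_L − X_C) = −j24.3 Ω
Parallel: Z = Z₁Z₂/(Z₁+Z₂), |Z| = 24.2 Ω, ∠Z = -84.6°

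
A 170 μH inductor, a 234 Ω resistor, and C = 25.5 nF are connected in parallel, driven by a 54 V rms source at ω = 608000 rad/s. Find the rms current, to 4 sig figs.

390.3 mA

X_L = ωL = 103.4 Ω
X_C = 1/(ωC) = 64.50 Ω
Parallel: admittances add. Y = 1/R + 1/(jωL) + jωC
Y = (0.004274 + j0.005829) S
|Y| = 0.007228 S → |Z| = 1/|Y| = 138.4 Ω, ∠Z = −∠Y = -53.75°
I = V/|Z| = 54/138.4 = 390.3 mA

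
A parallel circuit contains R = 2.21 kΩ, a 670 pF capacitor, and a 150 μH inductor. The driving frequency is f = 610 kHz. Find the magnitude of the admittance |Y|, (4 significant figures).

ω = 2πf = 3.833e+06 rad/s
X_L = ωL = 574.9 Ω
X_C = 1/(ωC) = 389.4 Ω
Parallel: admittances add. Y = 1/R + 1/(jωL) + jωC
Y = (0.0004525 + j0.0008285) S
|Y| = 0.0009440 S → |Z| = 1/|Y| = 1059 Ω, ∠Z = −∠Y = -61.36°

944.0 μS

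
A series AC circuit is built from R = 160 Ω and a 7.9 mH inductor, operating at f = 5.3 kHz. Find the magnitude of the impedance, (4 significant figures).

307.9 Ω

ω = 2πf = 33300 rad/s
X_L = ωL = 263.1 Ω
Z = 160.0 + j263.1 Ω
|Z| = √(160.0² + 263.1²) = 307.9 Ω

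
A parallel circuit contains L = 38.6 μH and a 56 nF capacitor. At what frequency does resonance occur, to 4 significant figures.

108.3 kHz

ω₀ = 1/√(LC) = 1/√(3.86e-05 × 5.6e-08) = 680200 rad/s
f₀ = ω₀/(2π) = 108.3 kHz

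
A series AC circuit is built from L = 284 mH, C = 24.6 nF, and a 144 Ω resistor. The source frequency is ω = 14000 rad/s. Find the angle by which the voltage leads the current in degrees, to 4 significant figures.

X_L = ωL = 3976 Ω
X_C = 1/(ωC) = 2904 Ω
Net reactance X = X_L − X_C = 1072 Ω
Z = 144.0 + j1072 Ω
|Z| = √(144.0² + 1072²) = 1082 Ω
∠Z = arctan(1072/144.0) = 82.35°

82.35°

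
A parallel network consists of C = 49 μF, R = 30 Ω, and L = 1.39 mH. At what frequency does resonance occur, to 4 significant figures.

ω₀ = 1/√(LC) = 1/√(0.00139 × 4.9e-05) = 3832 rad/s
f₀ = ω₀/(2π) = 609.8 Hz

609.8 Hz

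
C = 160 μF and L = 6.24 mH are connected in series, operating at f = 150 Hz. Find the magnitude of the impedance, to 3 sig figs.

ω = 2πf = 942.5 rad/s
X_L = ωL = 5.88 Ω
X_C = 1/(ωC) = 6.63 Ω
Net reactance X = X_L − X_C = -0.750 Ω
Z = − j0.750 Ω
|Z| = √(0² + 0.750²) = 0.750 Ω

0.750 Ω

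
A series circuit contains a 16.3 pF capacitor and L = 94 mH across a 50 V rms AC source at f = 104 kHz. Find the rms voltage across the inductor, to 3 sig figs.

94.6 V

ω = 2πf = 653500 rad/s
X_L = ωL = 61400 Ω
X_C = 1/(ωC) = 93900 Ω
Net reactance X = X_L − X_C = -32500 Ω
Z = − j32500 Ω
|Z| = √(0² + 32500²) = 32500 Ω
I = V/|Z| = 1.54 mA
V_L = I·|Z_L| = 0.00154 × 61400 = 94.6 V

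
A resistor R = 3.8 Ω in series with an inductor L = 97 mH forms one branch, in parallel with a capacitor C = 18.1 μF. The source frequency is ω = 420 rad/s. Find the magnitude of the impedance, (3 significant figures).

59.2 Ω

X_L = ωL = 40.7 Ω
X_C = 1/(ωC) = 132 Ω
Branch 1 (R+jX_L): Z₁ = 3.80 + j40.7 Ω, |Z₁| = 40.9 Ω
Branch 2 (−jX_C): Z₂ = −j132 Ω
Parallel: Z = Z₁Z₂/(Z₁+Z₂), |Z| = 59.2 Ω, ∠Z = 82.3°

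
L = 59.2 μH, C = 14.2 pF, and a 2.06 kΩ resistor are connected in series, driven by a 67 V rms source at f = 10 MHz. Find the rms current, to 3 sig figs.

20.2 mA

ω = 2πf = 6.283e+07 rad/s
X_L = ωL = 3720 Ω
X_C = 1/(ωC) = 1120 Ω
Net reactance X = X_L − X_C = 2600 Ω
Z = 2060 + j2600 Ω
|Z| = √(2060² + 2600²) = 3320 Ω
I = V/|Z| = 67/3320 = 20.2 mA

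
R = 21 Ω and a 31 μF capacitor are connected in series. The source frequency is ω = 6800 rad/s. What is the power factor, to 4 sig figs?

X_C = 1/(ωC) = 4.744 Ω
Z = 21.00 − j4.744 Ω
|Z| = √(21.00² + 4.744²) = 21.53 Ω
∠Z = arctan(-4.744/21.00) = -12.73°
cos φ = cos(-12.73°) = 0.9754

0.9754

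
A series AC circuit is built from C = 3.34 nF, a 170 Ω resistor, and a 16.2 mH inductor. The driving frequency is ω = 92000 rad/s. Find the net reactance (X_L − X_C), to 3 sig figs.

-1760 Ω

X_L = ωL = 1490 Ω
X_C = 1/(ωC) = 3250 Ω
X = 1490 − 3250 = -1760 Ω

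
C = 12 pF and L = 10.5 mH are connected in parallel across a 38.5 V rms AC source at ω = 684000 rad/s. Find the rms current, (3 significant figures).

X_L = ωL = 7180 Ω
X_C = 1/(ωC) = 122000 Ω
Parallel: admittances add. Y = 1/(jωL) + jωC
Y = (0 − j0.000131) S
|Y| = 0.000131 S → |Z| = 1/|Y| = 7630 Ω, ∠Z = −∠Y = 90.0°
I = V/|Z| = 38.5/7630 = 5.04 mA

5.04 mA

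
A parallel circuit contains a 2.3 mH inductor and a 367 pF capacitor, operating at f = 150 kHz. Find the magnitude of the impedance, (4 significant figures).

8663 Ω

ω = 2πf = 942500 rad/s
X_L = ωL = 2168 Ω
X_C = 1/(ωC) = 2891 Ω
Parallel: admittances add. Y = 1/(jωL) + jωC
Y = (0 − j0.0001154) S
|Y| = 0.0001154 S → |Z| = 1/|Y| = 8663 Ω, ∠Z = −∠Y = 90.00°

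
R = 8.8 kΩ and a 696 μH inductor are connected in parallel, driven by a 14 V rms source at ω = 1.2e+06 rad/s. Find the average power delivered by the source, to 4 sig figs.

X_L = ωL = 835.2 Ω
Parallel: admittances add. Y = 1/R + 1/(jωL)
Y = (0.0001136 − j0.001197) S
|Y| = 0.001203 S → |Z| = 1/|Y| = 831.5 Ω, ∠Z = −∠Y = 84.58°
I = V/|Z| = 16.84 mA
P = VI cos φ = 14 × 0.01684 × cos(84.58°) = 22.27 mW

22.27 mW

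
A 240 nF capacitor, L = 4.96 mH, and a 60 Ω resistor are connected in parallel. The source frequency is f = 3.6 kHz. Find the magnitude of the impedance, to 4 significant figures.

58.73 Ω

ω = 2πf = 22620 rad/s
X_L = ωL = 112.2 Ω
X_C = 1/(ωC) = 184.2 Ω
Parallel: admittances add. Y = 1/R + 1/(jωL) + jωC
Y = (0.01667 − j0.003485) S
|Y| = 0.01703 S → |Z| = 1/|Y| = 58.73 Ω, ∠Z = −∠Y = 11.81°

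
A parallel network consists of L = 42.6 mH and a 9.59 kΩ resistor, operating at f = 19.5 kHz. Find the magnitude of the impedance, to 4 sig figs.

ω = 2πf = 122500 rad/s
X_L = ωL = 5219 Ω
Parallel: admittances add. Y = 1/R + 1/(jωL)
Y = (0.0001043 − j0.0001916) S
|Y| = 0.0002181 S → |Z| = 1/|Y| = 4584 Ω, ∠Z = −∠Y = 61.44°

4584 Ω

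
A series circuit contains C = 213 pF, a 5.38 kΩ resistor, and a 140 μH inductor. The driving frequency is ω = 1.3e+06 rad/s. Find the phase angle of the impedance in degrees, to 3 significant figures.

-32.5°

X_L = ωL = 182 Ω
X_C = 1/(ωC) = 3610 Ω
Net reactance X = X_L − X_C = -3430 Ω
Z = 5380 − j3430 Ω
|Z| = √(5380² + 3430²) = 6380 Ω
∠Z = arctan(-3430/5380) = -32.5°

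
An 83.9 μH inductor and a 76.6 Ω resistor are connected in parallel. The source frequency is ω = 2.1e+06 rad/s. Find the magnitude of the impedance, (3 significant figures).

X_L = ωL = 176 Ω
Parallel: admittances add. Y = 1/R + 1/(jωL)
Y = (0.0131 − j0.00568) S
|Y| = 0.0142 S → |Z| = 1/|Y| = 70.2 Ω, ∠Z = −∠Y = 23.5°

70.2 Ω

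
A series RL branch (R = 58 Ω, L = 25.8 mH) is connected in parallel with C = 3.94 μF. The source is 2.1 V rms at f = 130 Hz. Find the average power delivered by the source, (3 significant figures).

ω = 2πf = 816.8 rad/s
X_L = ωL = 21.1 Ω
X_C = 1/(ωC) = 311 Ω
Branch 1 (R+jX_L): Z₁ = 58.0 + j21.1 Ω, |Z₁| = 61.7 Ω
Branch 2 (−jX_C): Z₂ = −j311 Ω
Parallel: Z = Z₁Z₂/(Z₁+Z₂), |Z| = 64.9 Ω, ∠Z = 8.65°
I = V/|Z| = 32.4 mA
P = VI cos φ = 2.1 × 0.0324 × cos(8.65°) = 67.2 mW

67.2 mW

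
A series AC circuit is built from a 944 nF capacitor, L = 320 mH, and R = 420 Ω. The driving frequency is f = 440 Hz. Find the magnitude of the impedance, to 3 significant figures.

ω = 2πf = 2765 rad/s
X_L = ωL = 885 Ω
X_C = 1/(ωC) = 383 Ω
Net reactance X = X_L − X_C = 501 Ω
Z = 420 + j501 Ω
|Z| = √(420² + 501²) = 654 Ω

654 Ω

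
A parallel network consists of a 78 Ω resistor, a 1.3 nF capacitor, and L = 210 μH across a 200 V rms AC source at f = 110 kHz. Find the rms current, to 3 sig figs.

ω = 2πf = 691200 rad/s
X_L = ωL = 145 Ω
X_C = 1/(ωC) = 1110 Ω
Parallel: admittances add. Y = 1/R + 1/(jωL) + jωC
Y = (0.0128 − j0.00599) S
|Y| = 0.0142 S → |Z| = 1/|Y| = 70.7 Ω, ∠Z = −∠Y = 25.0°
I = V/|Z| = 200/70.7 = 2.83 A

2.83 A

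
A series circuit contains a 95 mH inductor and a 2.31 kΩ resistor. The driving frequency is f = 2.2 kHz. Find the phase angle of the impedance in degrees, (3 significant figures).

ω = 2πf = 13820 rad/s
X_L = ωL = 1310 Ω
Z = 2310 + j1310 Ω
|Z| = √(2310² + 1310²) = 2660 Ω
∠Z = arctan(1310/2310) = 29.6°

29.6°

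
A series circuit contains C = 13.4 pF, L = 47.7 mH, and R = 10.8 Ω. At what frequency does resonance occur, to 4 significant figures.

ω₀ = 1/√(LC) = 1/√(0.0477 × 1.34e-11) = 1.251e+06 rad/s
f₀ = ω₀/(2π) = 199.1 kHz

199.1 kHz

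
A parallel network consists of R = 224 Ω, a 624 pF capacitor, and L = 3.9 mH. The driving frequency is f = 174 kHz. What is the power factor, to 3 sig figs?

0.995

ω = 2πf = 1.093e+06 rad/s
X_L = ωL = 4260 Ω
X_C = 1/(ωC) = 1470 Ω
Parallel: admittances add. Y = 1/R + 1/(jωL) + jωC
Y = (0.00446 + j0.000448) S
|Y| = 0.00449 S → |Z| = 1/|Y| = 223 Ω, ∠Z = −∠Y = -5.73°
cos φ = cos(-5.73°) = 0.995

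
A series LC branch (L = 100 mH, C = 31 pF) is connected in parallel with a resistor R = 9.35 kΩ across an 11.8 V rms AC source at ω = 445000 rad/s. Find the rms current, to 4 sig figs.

1.331 mA

X_L = ωL = 44500 Ω
X_C = 1/(ωC) = 72490 Ω
Branch 1: Z₁ = R = 9350 Ω
Branch 2 (series LC): Z₂ = j(X_L − X_C) = −j27990 Ω
Parallel: Z = Z₁Z₂/(Z₁+Z₂), |Z| = 8868 Ω, ∠Z = -18.47°
I = V/|Z| = 11.8/8868 = 1.331 mA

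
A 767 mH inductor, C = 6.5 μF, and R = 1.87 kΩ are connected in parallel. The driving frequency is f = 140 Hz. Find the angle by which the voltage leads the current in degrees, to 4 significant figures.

ω = 2πf = 879.6 rad/s
X_L = ωL = 674.7 Ω
X_C = 1/(ωC) = 174.9 Ω
Parallel: admittances add. Y = 1/R + 1/(jωL) + jωC
Y = (0.0005348 + j0.004236) S
|Y| = 0.004269 S → |Z| = 1/|Y| = 234.2 Ω, ∠Z = −∠Y = -82.80°

-82.80°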